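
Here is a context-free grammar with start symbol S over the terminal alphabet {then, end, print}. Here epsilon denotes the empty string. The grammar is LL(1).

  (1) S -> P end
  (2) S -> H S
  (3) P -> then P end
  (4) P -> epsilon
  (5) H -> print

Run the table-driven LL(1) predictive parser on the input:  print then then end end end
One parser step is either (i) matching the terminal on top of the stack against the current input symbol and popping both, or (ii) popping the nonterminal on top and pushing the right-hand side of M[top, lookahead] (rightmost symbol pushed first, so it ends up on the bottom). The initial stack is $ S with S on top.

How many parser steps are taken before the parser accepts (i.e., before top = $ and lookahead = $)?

      Stack                 Input                          Action
   1  $ S                   print then then end end end $  expand S -> H S
   2  $ S H                 print then then end end end $  expand H -> print
   3  $ S print             print then then end end end $  match print
   4  $ S                   then then end end end $        expand S -> P end
   5  $ end P               then then end end end $        expand P -> then P end
   6  $ end end P then      then then end end end $        match then
   7  $ end end P           then end end end $             expand P -> then P end
   8  $ end end end P then  then end end end $             match then
   9  $ end end end P       end end end $                  expand P -> epsilon
  10  $ end end end         end end end $                  match end
  11  $ end end             end end $                      match end
  12  $ end                 end $                          match end
Accept reached after 12 steps.

12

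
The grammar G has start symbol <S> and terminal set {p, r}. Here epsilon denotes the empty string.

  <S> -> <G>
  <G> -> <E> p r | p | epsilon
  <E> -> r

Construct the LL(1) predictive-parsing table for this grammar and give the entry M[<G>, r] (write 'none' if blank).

<G> -> <E> p r

FIRST(<E>): from <E>->r we get {r}. So FIRST(<E>) = {r}.
FIRST(<G>): from <G>-><E> p r we get {r}; from <G>->p we get {p}; from <G>->epsilon we get {epsilon}. So FIRST(<G>) = {epsilon, p, r}.
FIRST(<S>): from <S>-><G> we get {epsilon, p, r}. So FIRST(<S>) = {epsilon, p, r}.
FOLLOW(<S>) includes $ since <S> is the start symbol.
FOLLOW(<S>): <S> appears on no right-hand side. Thus FOLLOW(<S>) = {$}.
FOLLOW(<G>): in <S>-><G>, the suffix after <G> is empty, so FOLLOW(<G>) ⊇ FOLLOW(<S>) = {$}. Thus FOLLOW(<G>) = {$}.
For <G> -> <E> p r: FIRST(<E> p r) = {r}, so it goes in M[<G>, t] for t ∈ {r}.
For <G> -> p: FIRST(p) = {p}, so it goes in M[<G>, t] for t ∈ {p}.
For <G> -> epsilon: FIRST(epsilon) = {epsilon}, so it goes in M[<G>, t] for t ∈ {}; since epsilon ∈ FIRST, also for every t ∈ FOLLOW(<G>) = {$}.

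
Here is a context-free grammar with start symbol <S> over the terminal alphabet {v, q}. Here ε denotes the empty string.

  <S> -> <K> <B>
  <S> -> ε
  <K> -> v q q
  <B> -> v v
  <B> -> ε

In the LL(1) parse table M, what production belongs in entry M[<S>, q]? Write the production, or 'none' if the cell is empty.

FIRST(<K>): from <K>->v q q we get {v}. So FIRST(<K>) = {v}.
FIRST(<B>): from <B>->v v we get {v}; from <B>->ε we get {ε}. So FIRST(<B>) = {ε, v}.
FIRST(<S>): from <S>-><K> <B> we get {v}; from <S>->ε we get {ε}. So FIRST(<S>) = {ε, v}.
FOLLOW(<S>) includes $ since <S> is the start symbol.
FOLLOW(<S>): <S> appears on no right-hand side. Thus FOLLOW(<S>) = {$}.
For <S> -> <K> <B>: FIRST(<K> <B>) = {v}, so it goes in M[<S>, t] for t ∈ {v}.
For <S> -> ε: FIRST(ε) = {ε}, so it goes in M[<S>, t] for t ∈ {}; since ε ∈ FIRST, also for every t ∈ FOLLOW(<S>) = {$}.
None of these place a production in M[<S>, q].

none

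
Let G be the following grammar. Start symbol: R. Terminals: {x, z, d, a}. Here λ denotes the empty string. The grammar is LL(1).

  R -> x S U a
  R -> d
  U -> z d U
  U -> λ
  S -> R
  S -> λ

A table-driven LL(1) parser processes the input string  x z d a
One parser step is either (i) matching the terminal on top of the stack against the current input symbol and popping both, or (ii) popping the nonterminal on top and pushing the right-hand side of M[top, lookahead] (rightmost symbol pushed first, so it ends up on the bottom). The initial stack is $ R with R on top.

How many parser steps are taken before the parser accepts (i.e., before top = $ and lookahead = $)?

8

step 1: stack=$ R  input=x z d a $  — expand R -> x S U a
step 2: stack=$ a U S x  input=x z d a $  — match x
step 3: stack=$ a U S  input=z d a $  — expand S -> λ
step 4: stack=$ a U  input=z d a $  — expand U -> z d U
step 5: stack=$ a U d z  input=z d a $  — match z
step 6: stack=$ a U d  input=d a $  — match d
step 7: stack=$ a U  input=a $  — expand U -> λ
step 8: stack=$ a  input=a $  — match a
Accept reached after 8 steps.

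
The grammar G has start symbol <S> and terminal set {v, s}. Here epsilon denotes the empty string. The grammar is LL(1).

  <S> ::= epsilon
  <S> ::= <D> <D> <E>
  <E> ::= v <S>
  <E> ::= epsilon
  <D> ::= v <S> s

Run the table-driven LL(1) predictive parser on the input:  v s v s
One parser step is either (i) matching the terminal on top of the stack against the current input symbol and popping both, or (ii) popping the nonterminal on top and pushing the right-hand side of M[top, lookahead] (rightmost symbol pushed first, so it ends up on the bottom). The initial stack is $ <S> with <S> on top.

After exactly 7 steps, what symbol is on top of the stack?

     Stack              Input      Action
  1  $ <S>              v s v s $  expand <S> ::= <D> <D> <E>
  2  $ <E> <D> <D>      v s v s $  expand <D> ::= v <S> s
  3  $ <E> <D> s <S> v  v s v s $  match v
  4  $ <E> <D> s <S>    s v s $    expand <S> ::= epsilon
  5  $ <E> <D> s        s v s $    match s
  6  $ <E> <D>          v s $      expand <D> ::= v <S> s
  7  $ <E> s <S> v      v s $      match v
Stack after step 7: $ <E> s <S> (top = <S>).

<S>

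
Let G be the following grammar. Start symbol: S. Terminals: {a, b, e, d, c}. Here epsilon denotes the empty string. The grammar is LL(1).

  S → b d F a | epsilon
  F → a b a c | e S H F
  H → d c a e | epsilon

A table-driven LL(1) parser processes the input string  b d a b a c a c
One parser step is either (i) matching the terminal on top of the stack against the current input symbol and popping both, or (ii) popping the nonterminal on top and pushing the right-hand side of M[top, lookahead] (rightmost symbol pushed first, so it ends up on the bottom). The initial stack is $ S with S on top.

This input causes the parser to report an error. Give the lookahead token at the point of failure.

step 1: stack=$ S  input=b d a b a c a c $  — expand S → b d F a
step 2: stack=$ a F d b  input=b d a b a c a c $  — match b
step 3: stack=$ a F d  input=d a b a c a c $  — match d
step 4: stack=$ a F  input=a b a c a c $  — expand F → a b a c
step 5: stack=$ a c a b a  input=a b a c a c $  — match a
step 6: stack=$ a c a b  input=b a c a c $  — match b
step 7: stack=$ a c a  input=a c a c $  — match a
step 8: stack=$ a c  input=c a c $  — match c
step 9: stack=$ a  input=a c $  — match a
step 10: stack=$  input=c $  — error: stack empty but input remains

c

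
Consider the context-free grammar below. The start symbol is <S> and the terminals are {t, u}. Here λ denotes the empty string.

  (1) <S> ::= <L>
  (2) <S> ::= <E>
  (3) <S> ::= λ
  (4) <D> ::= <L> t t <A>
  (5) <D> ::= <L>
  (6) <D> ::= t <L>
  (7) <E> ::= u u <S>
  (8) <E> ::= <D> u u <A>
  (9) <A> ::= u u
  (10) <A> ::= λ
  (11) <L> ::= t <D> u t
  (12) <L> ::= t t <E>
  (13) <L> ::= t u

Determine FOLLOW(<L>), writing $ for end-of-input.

{$, t, u}

FIRST(<A>): from <A>::=u u we get {u}; from <A>::=λ we get {λ}. So FIRST(<A>) = {λ, u}.
FIRST(<L>): from <L>::=t <D> u t we get {t}; from <L>::=t t <E> we get {t}; from <L>::=t u we get {t}. So FIRST(<L>) = {t}.
FIRST(<D>): from <D>::=<L> t t <A> we get {t}; from <D>::=<L> we get {t}; from <D>::=t <L> we get {t}. So FIRST(<D>) = {t}.
FIRST(<E>): from <E>::=u u <S> we get {u}; from <E>::=<D> u u <A> we get {t}. So FIRST(<E>) = {t, u}.
FIRST(<S>): from <S>::=<L> we get {t}; from <S>::=<E> we get {t, u}; from <S>::=λ we get {λ}. So FIRST(<S>) = {λ, t, u}.
FOLLOW(<S>) includes $ since <S> is the start symbol.
FOLLOW(<D>): in <E>::=<D> u u <A>, <D> is followed by u u <A> with FIRST {u}; in <L>::=t <D> u t, <D> is followed by u t with FIRST {u}. Thus FOLLOW(<D>) = {u}.
FOLLOW(<S>): in <E>::=u u <S>, the suffix after <S> is empty, so FOLLOW(<S>) ⊇ FOLLOW(<E>) = {$, t, u}. Thus FOLLOW(<S>) = {$, t, u}.
FOLLOW(<L>): in <S>::=<L>, the suffix after <L> is empty, so FOLLOW(<L>) ⊇ FOLLOW(<S>) = {$, t, u}; in <D>::=<L> t t <A>, <L> is followed by t t <A> with FIRST {t}; in <D>::=<L>, the suffix after <L> is empty, so FOLLOW(<L>) ⊇ FOLLOW(<D>) = {u}; in <D>::=t <L>, the suffix after <L> is empty, so FOLLOW(<L>) ⊇ FOLLOW(<D>) = {u}. Thus FOLLOW(<L>) = {$, t, u}.
FOLLOW(<E>): in <S>::=<E>, the suffix after <E> is empty, so FOLLOW(<E>) ⊇ FOLLOW(<S>) = {$, t, u}; in <L>::=t t <E>, the suffix after <E> is empty, so FOLLOW(<E>) ⊇ FOLLOW(<L>) = {$, t, u}. Thus FOLLOW(<E>) = {$, t, u}.
FOLLOW(<A>): in <D>::=<L> t t <A>, the suffix after <A> is empty, so FOLLOW(<A>) ⊇ FOLLOW(<D>) = {u}; in <E>::=<D> u u <A>, the suffix after <A> is empty, so FOLLOW(<A>) ⊇ FOLLOW(<E>) = {$, t, u}. Thus FOLLOW(<A>) = {$, t, u}.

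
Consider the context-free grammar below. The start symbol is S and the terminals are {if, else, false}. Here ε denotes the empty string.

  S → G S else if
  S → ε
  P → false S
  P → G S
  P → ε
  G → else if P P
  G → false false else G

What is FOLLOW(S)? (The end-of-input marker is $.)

FIRST(G) = {else, false}
FIRST(S) = {ε, else, false}  (via G S else if)
FIRST(P) = {ε, else, false}  (via G S)
FOLLOW(S) includes $ since S is the start symbol.
FOLLOW(S): in S→G S else if, S is followed by else if with FIRST {else}; in P→false S, the suffix after S is empty, so FOLLOW(S) ⊇ FOLLOW(P) = {else, false}; in P→G S, the suffix after S is empty, so FOLLOW(S) ⊇ FOLLOW(P) = {else, false}. Thus FOLLOW(S) = {$, else, false}.
FOLLOW(P): in G→else if P P (occurrence 1), P is followed by P with FIRST {ε, else, false}; in G→else if P P (occurrence 1), the suffix after P is nullable, so FOLLOW(P) ⊇ FOLLOW(G) = {else, false}; in G→else if P P (occurrence 2), the suffix after P is empty, so FOLLOW(P) ⊇ FOLLOW(G) = {else, false}. Thus FOLLOW(P) = {else, false}.
FOLLOW(G): in S→G S else if, G is followed by S else if with FIRST {else, false}; in P→G S, G is followed by S with FIRST {ε, else, false}; in P→G S, the suffix after G is nullable, so FOLLOW(G) ⊇ FOLLOW(P) = {else, false}; in G→false false else G, the suffix after G is empty (adds nothing new). Thus FOLLOW(G) = {else, false}.

{$, else, false}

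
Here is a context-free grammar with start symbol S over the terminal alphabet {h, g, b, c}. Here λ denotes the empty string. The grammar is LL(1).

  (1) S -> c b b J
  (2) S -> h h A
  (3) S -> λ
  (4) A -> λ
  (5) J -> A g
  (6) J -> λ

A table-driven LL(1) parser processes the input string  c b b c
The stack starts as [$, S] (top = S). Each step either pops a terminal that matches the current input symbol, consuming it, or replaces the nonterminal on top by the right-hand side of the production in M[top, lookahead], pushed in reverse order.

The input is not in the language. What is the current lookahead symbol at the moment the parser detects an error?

     Stack      Input      Action
  1  $ S        c b b c $  expand S -> c b b J
  2  $ J b b c  c b b c $  match c
  3  $ J b b    b b c $    match b
  4  $ J b      b c $      match b
  5  $ J        c $        error: M[J, c] is empty

c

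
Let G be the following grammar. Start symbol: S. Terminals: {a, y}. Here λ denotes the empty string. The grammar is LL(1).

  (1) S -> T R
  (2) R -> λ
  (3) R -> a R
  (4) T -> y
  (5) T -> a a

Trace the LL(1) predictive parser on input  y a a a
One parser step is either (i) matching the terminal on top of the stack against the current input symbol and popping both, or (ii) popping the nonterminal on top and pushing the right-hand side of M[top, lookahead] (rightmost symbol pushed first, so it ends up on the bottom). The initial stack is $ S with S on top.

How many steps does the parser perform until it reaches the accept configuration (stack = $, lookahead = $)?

step 1: stack=$ S  input=y a a a $  — expand S -> T R
step 2: stack=$ R T  input=y a a a $  — expand T -> y
step 3: stack=$ R y  input=y a a a $  — match y
step 4: stack=$ R  input=a a a $  — expand R -> a R
step 5: stack=$ R a  input=a a a $  — match a
step 6: stack=$ R  input=a a $  — expand R -> a R
step 7: stack=$ R a  input=a a $  — match a
step 8: stack=$ R  input=a $  — expand R -> a R
step 9: stack=$ R a  input=a $  — match a
step 10: stack=$ R  input=$  — expand R -> λ
Accept reached after 10 steps.

10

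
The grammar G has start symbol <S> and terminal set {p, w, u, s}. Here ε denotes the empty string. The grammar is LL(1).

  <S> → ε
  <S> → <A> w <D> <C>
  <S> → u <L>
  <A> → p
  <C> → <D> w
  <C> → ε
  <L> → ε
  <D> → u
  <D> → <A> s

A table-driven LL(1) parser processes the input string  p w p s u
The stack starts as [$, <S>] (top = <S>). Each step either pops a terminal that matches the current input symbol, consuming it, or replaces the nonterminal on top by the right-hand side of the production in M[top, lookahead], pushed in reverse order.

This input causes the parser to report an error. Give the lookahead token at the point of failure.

step 1: stack=$ <S>  input=p w p s u $  — expand <S> → <A> w <D> <C>
step 2: stack=$ <C> <D> w <A>  input=p w p s u $  — expand <A> → p
step 3: stack=$ <C> <D> w p  input=p w p s u $  — match p
step 4: stack=$ <C> <D> w  input=w p s u $  — match w
step 5: stack=$ <C> <D>  input=p s u $  — expand <D> → <A> s
step 6: stack=$ <C> s <A>  input=p s u $  — expand <A> → p
step 7: stack=$ <C> s p  input=p s u $  — match p
step 8: stack=$ <C> s  input=s u $  — match s
step 9: stack=$ <C>  input=u $  — expand <C> → <D> w
step 10: stack=$ w <D>  input=u $  — expand <D> → u
step 11: stack=$ w u  input=u $  — match u
step 12: stack=$ w  input=$  — error: top is terminal w but lookahead is $

$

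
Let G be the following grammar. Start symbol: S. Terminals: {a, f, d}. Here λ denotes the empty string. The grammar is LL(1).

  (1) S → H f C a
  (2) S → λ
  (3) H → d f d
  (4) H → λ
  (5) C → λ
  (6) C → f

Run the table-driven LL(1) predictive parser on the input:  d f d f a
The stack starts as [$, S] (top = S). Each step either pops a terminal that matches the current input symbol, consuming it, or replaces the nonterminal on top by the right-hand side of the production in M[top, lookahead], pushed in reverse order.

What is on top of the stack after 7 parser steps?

a

     Stack          Input        Action
  1  $ S            d f d f a $  expand S → H f C a
  2  $ a C f H      d f d f a $  expand H → d f d
  3  $ a C f d f d  d f d f a $  match d
  4  $ a C f d f    f d f a $    match f
  5  $ a C f d      d f a $      match d
  6  $ a C f        f a $        match f
  7  $ a C          a $          expand C → λ
Stack after step 7: $ a (top = a).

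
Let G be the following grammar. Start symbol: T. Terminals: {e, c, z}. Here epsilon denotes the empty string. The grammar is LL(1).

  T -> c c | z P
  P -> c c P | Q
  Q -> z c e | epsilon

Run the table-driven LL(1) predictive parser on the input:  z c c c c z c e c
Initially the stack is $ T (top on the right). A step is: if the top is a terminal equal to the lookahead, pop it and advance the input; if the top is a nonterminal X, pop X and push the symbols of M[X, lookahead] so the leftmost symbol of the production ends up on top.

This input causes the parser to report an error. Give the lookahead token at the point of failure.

step 1: stack=$ T  input=z c c c c z c e c $  — expand T -> z P
step 2: stack=$ P z  input=z c c c c z c e c $  — match z
step 3: stack=$ P  input=c c c c z c e c $  — expand P -> c c P
step 4: stack=$ P c c  input=c c c c z c e c $  — match c
step 5: stack=$ P c  input=c c c z c e c $  — match c
step 6: stack=$ P  input=c c z c e c $  — expand P -> c c P
step 7: stack=$ P c c  input=c c z c e c $  — match c
step 8: stack=$ P c  input=c z c e c $  — match c
step 9: stack=$ P  input=z c e c $  — expand P -> Q
step 10: stack=$ Q  input=z c e c $  — expand Q -> z c e
step 11: stack=$ e c z  input=z c e c $  — match z
step 12: stack=$ e c  input=c e c $  — match c
step 13: stack=$ e  input=e c $  — match e
step 14: stack=$  input=c $  — error: stack empty but input remains

c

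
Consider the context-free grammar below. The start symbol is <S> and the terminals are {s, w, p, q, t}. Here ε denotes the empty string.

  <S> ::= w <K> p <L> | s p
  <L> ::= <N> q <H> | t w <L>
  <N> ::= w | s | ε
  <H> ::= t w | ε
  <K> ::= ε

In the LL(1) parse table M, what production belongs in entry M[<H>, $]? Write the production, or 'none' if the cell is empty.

FIRST(<S>) = {s, w}
FIRST(<N>) = {ε, s, w}
FIRST(<H>) = {ε, t}
FIRST(<K>) = {ε}
FIRST(<L>) = {q, s, t, w}  (via <N> q <H>)
FOLLOW(<S>) includes $ since <S> is the start symbol.
FOLLOW(<L>): in <S>::=w <K> p <L>, the suffix after <L> is empty, so FOLLOW(<L>) ⊇ FOLLOW(<S>) = {$}; in <L>::=t w <L>, the suffix after <L> is empty (adds nothing new). Thus FOLLOW(<L>) = {$}.
FOLLOW(<H>): in <L>::=<N> q <H>, the suffix after <H> is empty, so FOLLOW(<H>) ⊇ FOLLOW(<L>) = {$}. Thus FOLLOW(<H>) = {$}.
For <H> ::= t w: FIRST(t w) = {t}, so it goes in M[<H>, t] for t ∈ {t}.
For <H> ::= ε: FIRST(ε) = {ε}, so it goes in M[<H>, t] for t ∈ {}; since ε ∈ FIRST, also for every t ∈ FOLLOW(<H>) = {$}.

<H> ::= ε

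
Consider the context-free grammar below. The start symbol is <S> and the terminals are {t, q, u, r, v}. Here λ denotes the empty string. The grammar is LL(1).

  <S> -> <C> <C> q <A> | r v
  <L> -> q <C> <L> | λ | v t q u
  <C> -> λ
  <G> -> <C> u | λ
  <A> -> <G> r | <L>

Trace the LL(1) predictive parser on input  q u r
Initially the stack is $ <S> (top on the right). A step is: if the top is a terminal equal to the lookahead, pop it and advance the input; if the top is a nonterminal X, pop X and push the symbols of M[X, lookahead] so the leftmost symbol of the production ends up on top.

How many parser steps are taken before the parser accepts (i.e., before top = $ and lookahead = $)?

step 1: stack=$ <S>  input=q u r $  — expand <S> -> <C> <C> q <A>
step 2: stack=$ <A> q <C> <C>  input=q u r $  — expand <C> -> λ
step 3: stack=$ <A> q <C>  input=q u r $  — expand <C> -> λ
step 4: stack=$ <A> q  input=q u r $  — match q
step 5: stack=$ <A>  input=u r $  — expand <A> -> <G> r
step 6: stack=$ r <G>  input=u r $  — expand <G> -> <C> u
step 7: stack=$ r u <C>  input=u r $  — expand <C> -> λ
step 8: stack=$ r u  input=u r $  — match u
step 9: stack=$ r  input=r $  — match r
Accept reached after 9 steps.

9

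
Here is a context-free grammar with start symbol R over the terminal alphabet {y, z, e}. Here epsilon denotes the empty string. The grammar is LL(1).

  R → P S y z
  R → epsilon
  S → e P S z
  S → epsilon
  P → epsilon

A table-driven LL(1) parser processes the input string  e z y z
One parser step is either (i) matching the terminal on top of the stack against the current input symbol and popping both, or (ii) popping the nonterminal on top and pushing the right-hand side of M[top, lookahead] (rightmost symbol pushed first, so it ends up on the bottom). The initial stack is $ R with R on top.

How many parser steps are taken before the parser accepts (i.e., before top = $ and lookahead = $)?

9

     Stack          Input      Action
  1  $ R            e z y z $  expand R → P S y z
  2  $ z y S P      e z y z $  expand P → epsilon
  3  $ z y S        e z y z $  expand S → e P S z
  4  $ z y z S P e  e z y z $  match e
  5  $ z y z S P    z y z $    expand P → epsilon
  6  $ z y z S      z y z $    expand S → epsilon
  7  $ z y z        z y z $    match z
  8  $ z y          y z $      match y
  9  $ z            z $        match z
Accept reached after 9 steps.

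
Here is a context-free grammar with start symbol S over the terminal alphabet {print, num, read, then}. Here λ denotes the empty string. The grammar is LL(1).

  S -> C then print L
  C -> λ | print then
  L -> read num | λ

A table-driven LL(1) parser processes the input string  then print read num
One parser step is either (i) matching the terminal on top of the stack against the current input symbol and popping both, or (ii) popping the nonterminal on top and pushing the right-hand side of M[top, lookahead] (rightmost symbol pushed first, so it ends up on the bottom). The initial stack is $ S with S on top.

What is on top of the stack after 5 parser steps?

read

step 1: stack=$ S  input=then print read num $  — expand S -> C then print L
step 2: stack=$ L print then C  input=then print read num $  — expand C -> λ
step 3: stack=$ L print then  input=then print read num $  — match then
step 4: stack=$ L print  input=print read num $  — match print
step 5: stack=$ L  input=read num $  — expand L -> read num
Stack after step 5: $ num read (top = read).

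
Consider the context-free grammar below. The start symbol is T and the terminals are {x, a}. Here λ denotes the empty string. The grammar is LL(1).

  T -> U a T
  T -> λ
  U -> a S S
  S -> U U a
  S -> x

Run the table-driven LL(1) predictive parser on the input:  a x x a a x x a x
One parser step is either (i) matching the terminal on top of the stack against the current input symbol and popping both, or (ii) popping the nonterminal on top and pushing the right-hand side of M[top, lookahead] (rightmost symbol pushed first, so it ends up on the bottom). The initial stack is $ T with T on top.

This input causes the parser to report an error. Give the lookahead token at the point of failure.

x

step 1: stack=$ T  input=a x x a a x x a x $  — expand T -> U a T
step 2: stack=$ T a U  input=a x x a a x x a x $  — expand U -> a S S
step 3: stack=$ T a S S a  input=a x x a a x x a x $  — match a
step 4: stack=$ T a S S  input=x x a a x x a x $  — expand S -> x
step 5: stack=$ T a S x  input=x x a a x x a x $  — match x
step 6: stack=$ T a S  input=x a a x x a x $  — expand S -> x
step 7: stack=$ T a x  input=x a a x x a x $  — match x
step 8: stack=$ T a  input=a a x x a x $  — match a
step 9: stack=$ T  input=a x x a x $  — expand T -> U a T
step 10: stack=$ T a U  input=a x x a x $  — expand U -> a S S
step 11: stack=$ T a S S a  input=a x x a x $  — match a
step 12: stack=$ T a S S  input=x x a x $  — expand S -> x
step 13: stack=$ T a S x  input=x x a x $  — match x
step 14: stack=$ T a S  input=x a x $  — expand S -> x
step 15: stack=$ T a x  input=x a x $  — match x
step 16: stack=$ T a  input=a x $  — match a
step 17: stack=$ T  input=x $  — error: M[T, x] is empty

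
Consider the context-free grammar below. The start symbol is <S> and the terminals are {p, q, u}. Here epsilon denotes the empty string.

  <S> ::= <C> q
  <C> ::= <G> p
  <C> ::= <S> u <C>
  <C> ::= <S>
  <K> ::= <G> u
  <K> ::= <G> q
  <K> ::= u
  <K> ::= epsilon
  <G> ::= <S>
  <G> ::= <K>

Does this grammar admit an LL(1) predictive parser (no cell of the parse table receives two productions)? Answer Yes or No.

No

FIRST(<S>) = {p, q, u}
FIRST(<C>) = {p, q, u}
FIRST(<K>) = {epsilon, p, q, u}
FIRST(<G>) = {epsilon, p, q, u}
FOLLOW(<S>) = {$, p, q, u}
FOLLOW(<C>) = {q}
FOLLOW(<K>) = {p, q, u}
FOLLOW(<G>) = {p, q, u}
Cell M[<C>, p] receives both <C> ::= <G> p and <C> ::= <S> u <C> and <C> ::= <S> — the grammar is not LL(1).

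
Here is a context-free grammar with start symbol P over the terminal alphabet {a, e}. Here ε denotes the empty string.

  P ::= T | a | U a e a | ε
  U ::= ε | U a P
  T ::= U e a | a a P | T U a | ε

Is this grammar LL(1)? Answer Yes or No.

No

FIRST(P) = {ε, a, e}
FIRST(U) = {ε, a}
FIRST(T) = {ε, a, e}
FOLLOW(P) = {$, a, e}
FOLLOW(U) = {a, e}
FOLLOW(T) = {$, a, e}
Cell M[P, $] receives both P ::= T and P ::= ε — the grammar is not LL(1).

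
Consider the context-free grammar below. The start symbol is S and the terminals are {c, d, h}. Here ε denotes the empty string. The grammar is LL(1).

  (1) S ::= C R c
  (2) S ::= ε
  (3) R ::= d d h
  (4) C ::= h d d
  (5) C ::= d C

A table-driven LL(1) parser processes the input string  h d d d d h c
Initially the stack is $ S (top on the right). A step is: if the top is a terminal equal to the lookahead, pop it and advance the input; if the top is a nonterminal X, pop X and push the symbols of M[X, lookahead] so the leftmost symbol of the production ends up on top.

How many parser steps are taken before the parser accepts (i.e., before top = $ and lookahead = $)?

10

step 1: stack=$ S  input=h d d d d h c $  — expand S ::= C R c
step 2: stack=$ c R C  input=h d d d d h c $  — expand C ::= h d d
step 3: stack=$ c R d d h  input=h d d d d h c $  — match h
step 4: stack=$ c R d d  input=d d d d h c $  — match d
step 5: stack=$ c R d  input=d d d h c $  — match d
step 6: stack=$ c R  input=d d h c $  — expand R ::= d d h
step 7: stack=$ c h d d  input=d d h c $  — match d
step 8: stack=$ c h d  input=d h c $  — match d
step 9: stack=$ c h  input=h c $  — match h
step 10: stack=$ c  input=c $  — match c
Accept reached after 10 steps.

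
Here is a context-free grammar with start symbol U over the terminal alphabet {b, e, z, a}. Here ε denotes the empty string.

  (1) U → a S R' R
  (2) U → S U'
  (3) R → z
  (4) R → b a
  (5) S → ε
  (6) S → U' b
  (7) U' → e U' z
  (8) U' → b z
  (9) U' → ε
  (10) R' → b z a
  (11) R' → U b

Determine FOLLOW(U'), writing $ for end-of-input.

{$, b, z}

FIRST(R) = {b, z}
FIRST(U') = {ε, b, e}
FIRST(S) = {ε, b, e}  (via U' b)
FIRST(U) = {ε, a, b, e}  (via S U')
FIRST(R') = {a, b, e}  (via U b)
FOLLOW(U) includes $ since U is the start symbol.
FOLLOW(U): in R'→U b, U is followed by b with FIRST {b}. Thus FOLLOW(U) = {$, b}.
FOLLOW(R): in U→a S R' R, the suffix after R is empty, so FOLLOW(R) ⊇ FOLLOW(U) = {$, b}. Thus FOLLOW(R) = {$, b}.
FOLLOW(S): in U→a S R' R, S is followed by R' R with FIRST {a, b, e}; in U→S U', S is followed by U' with FIRST {ε, b, e}; in U→S U', the suffix after S is nullable, so FOLLOW(S) ⊇ FOLLOW(U) = {$, b}. Thus FOLLOW(S) = {$, a, b, e}.
FOLLOW(U'): in U→S U', the suffix after U' is empty, so FOLLOW(U') ⊇ FOLLOW(U) = {$, b}; in S→U' b, U' is followed by b with FIRST {b}; in U'→e U' z, U' is followed by z with FIRST {z}. Thus FOLLOW(U') = {$, b, z}.
FOLLOW(R'): in U→a S R' R, R' is followed by R with FIRST {b, z}. Thus FOLLOW(R') = {b, z}.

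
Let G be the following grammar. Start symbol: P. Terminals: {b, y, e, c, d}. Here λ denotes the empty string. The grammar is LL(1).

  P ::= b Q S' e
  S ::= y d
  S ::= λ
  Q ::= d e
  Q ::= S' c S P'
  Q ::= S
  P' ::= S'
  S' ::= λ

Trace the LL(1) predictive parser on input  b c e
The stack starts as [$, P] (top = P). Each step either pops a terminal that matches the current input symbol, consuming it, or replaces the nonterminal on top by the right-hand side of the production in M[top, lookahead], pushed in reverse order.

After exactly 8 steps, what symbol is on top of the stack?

     Stack             Input    Action
  1  $ P               b c e $  expand P ::= b Q S' e
  2  $ e S' Q b        b c e $  match b
  3  $ e S' Q          c e $    expand Q ::= S' c S P'
  4  $ e S' P' S c S'  c e $    expand S' ::= λ
  5  $ e S' P' S c     c e $    match c
  6  $ e S' P' S       e $      expand S ::= λ
  7  $ e S' P'         e $      expand P' ::= S'
  8  $ e S' S'         e $      expand S' ::= λ
Stack after step 8: $ e S' (top = S').

S'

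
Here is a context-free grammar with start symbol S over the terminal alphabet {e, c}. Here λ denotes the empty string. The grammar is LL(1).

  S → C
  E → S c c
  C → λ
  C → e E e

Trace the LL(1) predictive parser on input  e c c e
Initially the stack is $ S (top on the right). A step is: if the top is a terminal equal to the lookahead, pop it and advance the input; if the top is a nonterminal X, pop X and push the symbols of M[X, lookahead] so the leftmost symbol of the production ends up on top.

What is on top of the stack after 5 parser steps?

     Stack      Input      Action
  1  $ S        e c c e $  expand S → C
  2  $ C        e c c e $  expand C → e E e
  3  $ e E e    e c c e $  match e
  4  $ e E      c c e $    expand E → S c c
  5  $ e c c S  c c e $    expand S → C
Stack after step 5: $ e c c C (top = C).

C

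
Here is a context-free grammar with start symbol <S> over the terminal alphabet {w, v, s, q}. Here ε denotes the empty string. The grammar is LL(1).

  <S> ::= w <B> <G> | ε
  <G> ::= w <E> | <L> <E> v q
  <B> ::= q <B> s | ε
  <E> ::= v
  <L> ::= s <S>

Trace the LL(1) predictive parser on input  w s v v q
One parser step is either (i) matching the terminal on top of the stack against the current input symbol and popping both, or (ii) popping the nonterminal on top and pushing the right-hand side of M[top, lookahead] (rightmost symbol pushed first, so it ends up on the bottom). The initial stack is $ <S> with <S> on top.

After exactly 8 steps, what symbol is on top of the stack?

v

     Stack            Input        Action
  1  $ <S>            w s v v q $  expand <S> ::= w <B> <G>
  2  $ <G> <B> w      w s v v q $  match w
  3  $ <G> <B>        s v v q $    expand <B> ::= ε
  4  $ <G>            s v v q $    expand <G> ::= <L> <E> v q
  5  $ q v <E> <L>    s v v q $    expand <L> ::= s <S>
  6  $ q v <E> <S> s  s v v q $    match s
  7  $ q v <E> <S>    v v q $      expand <S> ::= ε
  8  $ q v <E>        v v q $      expand <E> ::= v
Stack after step 8: $ q v v (top = v).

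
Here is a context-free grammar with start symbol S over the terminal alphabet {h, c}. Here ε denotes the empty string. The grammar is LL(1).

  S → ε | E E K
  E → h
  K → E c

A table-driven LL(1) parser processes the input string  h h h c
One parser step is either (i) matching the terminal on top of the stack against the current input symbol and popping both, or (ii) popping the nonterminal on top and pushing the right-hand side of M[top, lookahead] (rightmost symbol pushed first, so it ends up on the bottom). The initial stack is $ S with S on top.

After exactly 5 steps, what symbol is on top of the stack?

K

step 1: stack=$ S  input=h h h c $  — expand S → E E K
step 2: stack=$ K E E  input=h h h c $  — expand E → h
step 3: stack=$ K E h  input=h h h c $  — match h
step 4: stack=$ K E  input=h h c $  — expand E → h
step 5: stack=$ K h  input=h h c $  — match h
Stack after step 5: $ K (top = K).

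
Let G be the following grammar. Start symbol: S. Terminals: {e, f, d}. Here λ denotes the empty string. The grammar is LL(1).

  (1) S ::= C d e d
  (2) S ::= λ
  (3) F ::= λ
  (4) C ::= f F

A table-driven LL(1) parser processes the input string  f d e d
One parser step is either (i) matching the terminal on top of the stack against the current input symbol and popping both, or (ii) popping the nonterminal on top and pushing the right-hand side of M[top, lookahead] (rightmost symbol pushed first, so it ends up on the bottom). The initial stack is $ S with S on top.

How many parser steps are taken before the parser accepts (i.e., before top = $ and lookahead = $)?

     Stack        Input      Action
  1  $ S          f d e d $  expand S ::= C d e d
  2  $ d e d C    f d e d $  expand C ::= f F
  3  $ d e d F f  f d e d $  match f
  4  $ d e d F    d e d $    expand F ::= λ
  5  $ d e d      d e d $    match d
  6  $ d e        e d $      match e
  7  $ d          d $        match d
Accept reached after 7 steps.

7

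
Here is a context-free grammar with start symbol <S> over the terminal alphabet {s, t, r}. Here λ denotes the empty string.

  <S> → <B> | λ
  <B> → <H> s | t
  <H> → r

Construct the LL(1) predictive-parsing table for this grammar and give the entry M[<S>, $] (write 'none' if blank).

FIRST(<H>): from <H>→r we get {r}. So FIRST(<H>) = {r}.
FIRST(<B>): from <B>→<H> s we get {r}; from <B>→t we get {t}. So FIRST(<B>) = {r, t}.
FIRST(<S>): from <S>→<B> we get {r, t}; from <S>→λ we get {λ}. So FIRST(<S>) = {λ, r, t}.
FOLLOW(<S>) includes $ since <S> is the start symbol.
FOLLOW(<S>): <S> appears on no right-hand side. Thus FOLLOW(<S>) = {$}.
For <S> → <B>: FIRST(<B>) = {r, t}, so it goes in M[<S>, t] for t ∈ {r, t}.
For <S> → λ: FIRST(λ) = {λ}, so it goes in M[<S>, t] for t ∈ {}; since λ ∈ FIRST, also for every t ∈ FOLLOW(<S>) = {$}.

<S> → λ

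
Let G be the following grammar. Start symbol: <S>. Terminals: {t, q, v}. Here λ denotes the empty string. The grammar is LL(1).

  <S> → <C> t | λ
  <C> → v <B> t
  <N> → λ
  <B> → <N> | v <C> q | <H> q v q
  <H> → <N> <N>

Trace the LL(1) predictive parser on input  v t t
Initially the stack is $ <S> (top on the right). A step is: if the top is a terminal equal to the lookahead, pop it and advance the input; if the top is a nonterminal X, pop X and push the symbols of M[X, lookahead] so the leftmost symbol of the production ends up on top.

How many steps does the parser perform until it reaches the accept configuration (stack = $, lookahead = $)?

step 1: stack=$ <S>  input=v t t $  — expand <S> → <C> t
step 2: stack=$ t <C>  input=v t t $  — expand <C> → v <B> t
step 3: stack=$ t t <B> v  input=v t t $  — match v
step 4: stack=$ t t <B>  input=t t $  — expand <B> → <N>
step 5: stack=$ t t <N>  input=t t $  — expand <N> → λ
step 6: stack=$ t t  input=t t $  — match t
step 7: stack=$ t  input=t $  — match t
Accept reached after 7 steps.

7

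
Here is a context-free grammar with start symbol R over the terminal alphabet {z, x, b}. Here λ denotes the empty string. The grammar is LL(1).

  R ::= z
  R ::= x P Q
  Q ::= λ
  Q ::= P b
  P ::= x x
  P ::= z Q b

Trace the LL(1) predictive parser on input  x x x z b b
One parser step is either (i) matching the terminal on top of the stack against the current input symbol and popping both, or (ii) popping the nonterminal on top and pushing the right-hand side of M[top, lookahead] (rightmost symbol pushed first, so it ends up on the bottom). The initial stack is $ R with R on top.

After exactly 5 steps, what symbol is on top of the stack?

Q

step 1: stack=$ R  input=x x x z b b $  — expand R ::= x P Q
step 2: stack=$ Q P x  input=x x x z b b $  — match x
step 3: stack=$ Q P  input=x x z b b $  — expand P ::= x x
step 4: stack=$ Q x x  input=x x z b b $  — match x
step 5: stack=$ Q x  input=x z b b $  — match x
Stack after step 5: $ Q (top = Q).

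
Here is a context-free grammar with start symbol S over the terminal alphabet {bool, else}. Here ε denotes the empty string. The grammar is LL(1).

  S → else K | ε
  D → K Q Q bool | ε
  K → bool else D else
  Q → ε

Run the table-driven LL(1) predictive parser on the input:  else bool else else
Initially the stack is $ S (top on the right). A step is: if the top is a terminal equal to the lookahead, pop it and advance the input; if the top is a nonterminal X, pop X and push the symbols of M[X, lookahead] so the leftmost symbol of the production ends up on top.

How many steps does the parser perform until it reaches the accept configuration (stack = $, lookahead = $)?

     Stack               Input                  Action
  1  $ S                 else bool else else $  expand S → else K
  2  $ K else            else bool else else $  match else
  3  $ K                 bool else else $       expand K → bool else D else
  4  $ else D else bool  bool else else $       match bool
  5  $ else D else       else else $            match else
  6  $ else D            else $                 expand D → ε
  7  $ else              else $                 match else
Accept reached after 7 steps.

7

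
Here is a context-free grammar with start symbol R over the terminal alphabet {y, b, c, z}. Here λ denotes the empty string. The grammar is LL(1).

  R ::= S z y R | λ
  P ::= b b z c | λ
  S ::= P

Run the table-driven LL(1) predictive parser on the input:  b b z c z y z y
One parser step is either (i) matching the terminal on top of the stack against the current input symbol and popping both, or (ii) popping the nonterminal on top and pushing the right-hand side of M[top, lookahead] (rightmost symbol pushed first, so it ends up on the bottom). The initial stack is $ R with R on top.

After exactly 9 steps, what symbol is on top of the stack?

R

step 1: stack=$ R  input=b b z c z y z y $  — expand R ::= S z y R
step 2: stack=$ R y z S  input=b b z c z y z y $  — expand S ::= P
step 3: stack=$ R y z P  input=b b z c z y z y $  — expand P ::= b b z c
step 4: stack=$ R y z c z b b  input=b b z c z y z y $  — match b
step 5: stack=$ R y z c z b  input=b z c z y z y $  — match b
step 6: stack=$ R y z c z  input=z c z y z y $  — match z
step 7: stack=$ R y z c  input=c z y z y $  — match c
step 8: stack=$ R y z  input=z y z y $  — match z
step 9: stack=$ R y  input=y z y $  — match y
Stack after step 9: $ R (top = R).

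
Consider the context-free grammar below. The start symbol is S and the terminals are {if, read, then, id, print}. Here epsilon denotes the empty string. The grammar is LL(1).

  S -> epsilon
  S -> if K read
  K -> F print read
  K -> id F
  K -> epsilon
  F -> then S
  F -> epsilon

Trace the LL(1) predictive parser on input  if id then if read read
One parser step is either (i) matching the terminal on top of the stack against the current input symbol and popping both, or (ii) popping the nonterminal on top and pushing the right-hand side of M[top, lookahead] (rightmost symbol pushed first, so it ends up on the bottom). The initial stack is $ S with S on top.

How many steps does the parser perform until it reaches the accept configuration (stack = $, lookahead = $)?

step 1: stack=$ S  input=if id then if read read $  — expand S -> if K read
step 2: stack=$ read K if  input=if id then if read read $  — match if
step 3: stack=$ read K  input=id then if read read $  — expand K -> id F
step 4: stack=$ read F id  input=id then if read read $  — match id
step 5: stack=$ read F  input=then if read read $  — expand F -> then S
step 6: stack=$ read S then  input=then if read read $  — match then
step 7: stack=$ read S  input=if read read $  — expand S -> if K read
step 8: stack=$ read read K if  input=if read read $  — match if
step 9: stack=$ read read K  input=read read $  — expand K -> epsilon
step 10: stack=$ read read  input=read read $  — match read
step 11: stack=$ read  input=read $  — match read
Accept reached after 11 steps.

11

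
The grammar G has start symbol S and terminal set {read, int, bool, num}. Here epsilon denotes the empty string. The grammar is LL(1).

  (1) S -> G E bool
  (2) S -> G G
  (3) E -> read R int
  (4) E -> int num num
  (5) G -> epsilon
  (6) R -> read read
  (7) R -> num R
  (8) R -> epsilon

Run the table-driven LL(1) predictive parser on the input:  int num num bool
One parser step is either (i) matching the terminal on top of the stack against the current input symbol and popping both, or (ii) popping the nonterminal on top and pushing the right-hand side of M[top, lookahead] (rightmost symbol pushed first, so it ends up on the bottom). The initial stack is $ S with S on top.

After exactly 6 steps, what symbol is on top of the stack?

     Stack               Input               Action
  1  $ S                 int num num bool $  expand S -> G E bool
  2  $ bool E G          int num num bool $  expand G -> epsilon
  3  $ bool E            int num num bool $  expand E -> int num num
  4  $ bool num num int  int num num bool $  match int
  5  $ bool num num      num num bool $      match num
  6  $ bool num          num bool $          match num
Stack after step 6: $ bool (top = bool).

bool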